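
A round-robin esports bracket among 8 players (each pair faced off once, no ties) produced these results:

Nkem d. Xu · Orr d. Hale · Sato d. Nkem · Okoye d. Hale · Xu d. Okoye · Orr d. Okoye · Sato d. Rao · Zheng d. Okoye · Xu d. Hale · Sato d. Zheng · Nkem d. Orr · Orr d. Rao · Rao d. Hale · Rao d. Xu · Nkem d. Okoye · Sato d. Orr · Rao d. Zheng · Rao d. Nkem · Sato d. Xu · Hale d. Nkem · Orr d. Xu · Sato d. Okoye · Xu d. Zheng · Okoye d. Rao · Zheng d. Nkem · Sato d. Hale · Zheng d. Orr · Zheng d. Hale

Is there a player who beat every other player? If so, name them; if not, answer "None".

Sato

Sato has 7 wins out of 7 opponents — a perfect record.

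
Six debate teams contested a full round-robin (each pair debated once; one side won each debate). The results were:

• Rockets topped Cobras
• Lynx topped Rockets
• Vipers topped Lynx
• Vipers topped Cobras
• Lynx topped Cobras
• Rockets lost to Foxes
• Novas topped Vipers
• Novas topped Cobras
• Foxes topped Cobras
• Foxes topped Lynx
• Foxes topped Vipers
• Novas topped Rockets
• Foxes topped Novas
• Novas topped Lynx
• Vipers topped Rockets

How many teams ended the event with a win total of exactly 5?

Win totals: Vipers 3, Cobras 0, Rockets 1, Foxes 5, Lynx 2, Novas 4.
Exactly 5: Foxes — 1 team.

1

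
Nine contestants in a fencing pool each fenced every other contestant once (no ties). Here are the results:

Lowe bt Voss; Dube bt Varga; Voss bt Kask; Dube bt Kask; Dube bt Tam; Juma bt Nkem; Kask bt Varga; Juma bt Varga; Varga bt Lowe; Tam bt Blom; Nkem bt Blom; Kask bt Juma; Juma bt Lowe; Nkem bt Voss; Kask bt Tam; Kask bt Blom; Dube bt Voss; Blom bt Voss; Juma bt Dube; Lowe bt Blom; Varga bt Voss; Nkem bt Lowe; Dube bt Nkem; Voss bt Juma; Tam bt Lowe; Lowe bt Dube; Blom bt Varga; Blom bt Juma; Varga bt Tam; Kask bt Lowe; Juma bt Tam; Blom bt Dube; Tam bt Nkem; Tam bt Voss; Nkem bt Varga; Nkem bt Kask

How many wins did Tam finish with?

Tam's results: beat Blom, Nkem, Voss, Lowe; lost to Juma, Dube, Kask, Varga.
That is 4 wins.

4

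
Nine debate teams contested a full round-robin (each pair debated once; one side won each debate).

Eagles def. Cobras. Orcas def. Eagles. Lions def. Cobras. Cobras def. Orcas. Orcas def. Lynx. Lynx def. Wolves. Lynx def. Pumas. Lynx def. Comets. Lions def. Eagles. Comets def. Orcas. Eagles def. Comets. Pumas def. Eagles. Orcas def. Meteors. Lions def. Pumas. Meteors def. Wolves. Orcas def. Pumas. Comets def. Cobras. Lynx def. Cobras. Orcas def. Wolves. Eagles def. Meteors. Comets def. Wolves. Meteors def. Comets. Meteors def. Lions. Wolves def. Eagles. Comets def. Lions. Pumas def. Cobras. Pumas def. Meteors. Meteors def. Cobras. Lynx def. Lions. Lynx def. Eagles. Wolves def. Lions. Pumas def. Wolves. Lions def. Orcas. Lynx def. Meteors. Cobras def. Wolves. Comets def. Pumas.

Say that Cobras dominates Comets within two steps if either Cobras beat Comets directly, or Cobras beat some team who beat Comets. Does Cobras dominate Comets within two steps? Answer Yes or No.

No

Cobras did not beat Comets directly.
Cobras beat Orcas, Wolves, but each of them lost to Comets. No two-step path.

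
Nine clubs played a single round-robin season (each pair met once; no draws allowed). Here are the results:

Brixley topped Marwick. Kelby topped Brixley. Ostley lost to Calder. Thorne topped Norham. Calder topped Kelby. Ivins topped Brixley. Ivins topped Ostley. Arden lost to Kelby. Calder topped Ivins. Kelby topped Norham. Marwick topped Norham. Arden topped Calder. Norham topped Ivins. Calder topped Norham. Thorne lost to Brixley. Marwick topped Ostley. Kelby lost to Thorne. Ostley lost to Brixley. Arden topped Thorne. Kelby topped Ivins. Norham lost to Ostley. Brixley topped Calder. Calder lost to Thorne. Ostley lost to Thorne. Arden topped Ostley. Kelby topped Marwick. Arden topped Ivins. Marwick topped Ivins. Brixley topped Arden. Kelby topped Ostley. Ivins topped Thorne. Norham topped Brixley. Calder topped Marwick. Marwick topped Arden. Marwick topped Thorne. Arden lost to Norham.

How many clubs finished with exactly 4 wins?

Win totals: Marwick 5, Ostley 1, Norham 3, Ivins 3, Brixley 5, Thorne 4, Calder 5, Kelby 6, Arden 4.
Exactly 4: Thorne, Arden — 2 clubs.

2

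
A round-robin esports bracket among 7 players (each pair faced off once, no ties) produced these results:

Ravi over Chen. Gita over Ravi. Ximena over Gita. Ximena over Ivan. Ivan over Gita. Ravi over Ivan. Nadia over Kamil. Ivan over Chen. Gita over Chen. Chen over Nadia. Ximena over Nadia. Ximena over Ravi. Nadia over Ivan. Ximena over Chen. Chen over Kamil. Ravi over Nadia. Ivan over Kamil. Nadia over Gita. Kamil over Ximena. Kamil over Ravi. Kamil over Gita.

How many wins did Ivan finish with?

Ivan's results: beat Gita, Kamil, Chen; lost to Ravi, Ximena, Nadia.
That is 3 wins.

3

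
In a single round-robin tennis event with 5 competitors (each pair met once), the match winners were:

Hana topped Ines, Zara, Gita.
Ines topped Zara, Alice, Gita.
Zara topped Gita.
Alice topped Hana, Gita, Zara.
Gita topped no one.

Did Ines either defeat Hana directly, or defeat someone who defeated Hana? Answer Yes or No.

Yes

Ines did not beat Hana directly.
Ines beat Zara, Alice, Gita. Of those, Alice beat Hana.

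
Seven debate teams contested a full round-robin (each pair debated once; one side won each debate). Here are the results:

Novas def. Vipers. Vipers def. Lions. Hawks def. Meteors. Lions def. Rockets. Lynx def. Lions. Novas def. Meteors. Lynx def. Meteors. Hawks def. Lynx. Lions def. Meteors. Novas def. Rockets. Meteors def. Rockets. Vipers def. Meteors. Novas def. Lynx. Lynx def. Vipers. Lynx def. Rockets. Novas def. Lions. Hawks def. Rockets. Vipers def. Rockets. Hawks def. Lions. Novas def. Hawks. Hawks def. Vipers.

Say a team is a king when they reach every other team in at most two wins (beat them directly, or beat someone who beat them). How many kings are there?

1

Novas reaches everyone (king).
Lions cannot reach Novas, Hawks, Vipers, Lynx in two steps.
Rockets cannot reach Novas, Lions, Meteors, Hawks, Vipers, Lynx in two steps.
Meteors cannot reach Novas, Lions, Hawks, Vipers, Lynx in two steps.
Hawks cannot reach Novas in two steps.
Vipers cannot reach Novas, Hawks, Lynx in two steps.
Lynx cannot reach Novas, Hawks in two steps.
Kings: Novas — 1.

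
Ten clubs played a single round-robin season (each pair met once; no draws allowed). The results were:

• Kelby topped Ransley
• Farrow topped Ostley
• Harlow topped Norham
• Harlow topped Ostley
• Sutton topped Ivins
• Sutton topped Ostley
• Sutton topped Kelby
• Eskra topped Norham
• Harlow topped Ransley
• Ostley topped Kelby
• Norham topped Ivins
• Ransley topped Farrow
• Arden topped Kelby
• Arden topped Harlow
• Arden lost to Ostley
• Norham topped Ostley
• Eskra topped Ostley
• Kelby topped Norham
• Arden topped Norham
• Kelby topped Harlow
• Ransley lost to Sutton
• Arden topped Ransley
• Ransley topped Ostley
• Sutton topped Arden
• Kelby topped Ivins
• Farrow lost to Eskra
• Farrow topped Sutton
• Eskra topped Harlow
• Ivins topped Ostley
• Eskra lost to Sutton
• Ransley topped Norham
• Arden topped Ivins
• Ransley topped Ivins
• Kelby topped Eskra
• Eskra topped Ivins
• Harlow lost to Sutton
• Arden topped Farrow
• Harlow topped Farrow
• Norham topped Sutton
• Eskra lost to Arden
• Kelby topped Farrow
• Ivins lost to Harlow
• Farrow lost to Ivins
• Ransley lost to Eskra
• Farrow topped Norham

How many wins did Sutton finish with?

Sutton's results: beat Kelby, Harlow, Ransley, Ivins, Ostley, Eskra, Arden; lost to Norham, Farrow.
That is 7 wins.

7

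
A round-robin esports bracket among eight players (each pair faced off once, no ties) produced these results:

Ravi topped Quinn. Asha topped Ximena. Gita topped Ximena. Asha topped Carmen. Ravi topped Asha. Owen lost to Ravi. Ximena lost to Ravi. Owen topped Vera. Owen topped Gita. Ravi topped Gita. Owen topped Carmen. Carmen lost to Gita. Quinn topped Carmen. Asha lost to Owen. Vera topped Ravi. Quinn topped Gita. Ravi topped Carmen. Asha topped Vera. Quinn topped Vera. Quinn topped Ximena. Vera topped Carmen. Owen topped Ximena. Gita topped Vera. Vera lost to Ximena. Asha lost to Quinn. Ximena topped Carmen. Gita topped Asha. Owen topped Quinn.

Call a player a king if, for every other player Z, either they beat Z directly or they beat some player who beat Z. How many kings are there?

3

Vera reaches everyone (king).
Owen reaches everyone (king).
Quinn cannot reach Owen in two steps.
Gita cannot reach Owen, Quinn in two steps.
Asha cannot reach Owen, Quinn, Gita in two steps.
Ximena cannot reach Owen, Quinn, Gita, Asha in two steps.
Ravi reaches everyone (king).
Carmen cannot reach Vera, Owen, Quinn, Gita, Asha, Ximena, Ravi in two steps.
Kings: Vera, Owen, Ravi — 3.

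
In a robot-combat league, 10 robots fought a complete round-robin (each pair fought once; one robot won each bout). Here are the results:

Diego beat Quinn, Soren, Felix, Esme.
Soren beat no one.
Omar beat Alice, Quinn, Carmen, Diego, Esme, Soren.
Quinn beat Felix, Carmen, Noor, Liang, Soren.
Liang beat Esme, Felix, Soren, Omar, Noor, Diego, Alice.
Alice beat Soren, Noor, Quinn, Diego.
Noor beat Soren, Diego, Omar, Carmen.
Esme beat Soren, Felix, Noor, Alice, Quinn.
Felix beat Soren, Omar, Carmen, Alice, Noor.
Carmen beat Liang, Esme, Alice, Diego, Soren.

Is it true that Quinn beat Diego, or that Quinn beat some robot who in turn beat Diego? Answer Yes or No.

Yes

Quinn did not beat Diego directly.
Quinn beat Carmen, Soren, Felix, Liang, Noor. Of those, Carmen beat Diego.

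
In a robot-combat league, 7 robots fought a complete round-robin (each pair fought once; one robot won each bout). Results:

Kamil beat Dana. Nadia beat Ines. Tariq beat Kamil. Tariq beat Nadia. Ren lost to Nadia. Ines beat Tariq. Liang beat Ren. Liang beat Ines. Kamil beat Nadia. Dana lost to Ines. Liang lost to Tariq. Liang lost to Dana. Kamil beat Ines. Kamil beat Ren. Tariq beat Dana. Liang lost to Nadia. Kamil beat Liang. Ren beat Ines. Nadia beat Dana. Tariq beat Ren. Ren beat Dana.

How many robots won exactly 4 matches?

1

Win totals: Kamil 5, Ren 2, Liang 2, Tariq 5, Dana 1, Nadia 4, Ines 2.
Exactly 4: Nadia — 1 robot.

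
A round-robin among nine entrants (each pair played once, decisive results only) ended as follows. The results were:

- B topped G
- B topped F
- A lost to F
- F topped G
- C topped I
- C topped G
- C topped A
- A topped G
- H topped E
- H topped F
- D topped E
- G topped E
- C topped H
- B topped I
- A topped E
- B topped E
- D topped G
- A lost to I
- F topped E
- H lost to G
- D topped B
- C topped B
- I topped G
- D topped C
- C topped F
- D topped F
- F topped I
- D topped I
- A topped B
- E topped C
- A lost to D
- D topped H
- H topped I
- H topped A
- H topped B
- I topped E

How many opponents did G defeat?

G's results: beat E, H; lost to A, B, C, D, F, I.
That is 2 wins.

2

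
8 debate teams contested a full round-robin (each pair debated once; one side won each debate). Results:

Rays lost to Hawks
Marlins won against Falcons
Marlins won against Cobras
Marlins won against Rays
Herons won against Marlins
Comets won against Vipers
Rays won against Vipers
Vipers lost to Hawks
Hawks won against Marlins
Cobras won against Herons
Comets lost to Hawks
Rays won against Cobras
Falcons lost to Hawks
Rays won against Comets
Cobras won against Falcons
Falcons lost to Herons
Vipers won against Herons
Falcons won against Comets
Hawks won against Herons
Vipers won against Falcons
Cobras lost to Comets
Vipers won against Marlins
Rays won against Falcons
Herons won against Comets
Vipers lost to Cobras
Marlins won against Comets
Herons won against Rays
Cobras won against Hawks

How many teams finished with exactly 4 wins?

4

Win totals: Comets 2, Cobras 4, Falcons 1, Rays 4, Vipers 3, Herons 4, Hawks 6, Marlins 4.
Exactly 4: Cobras, Rays, Herons, Marlins — 4 teams.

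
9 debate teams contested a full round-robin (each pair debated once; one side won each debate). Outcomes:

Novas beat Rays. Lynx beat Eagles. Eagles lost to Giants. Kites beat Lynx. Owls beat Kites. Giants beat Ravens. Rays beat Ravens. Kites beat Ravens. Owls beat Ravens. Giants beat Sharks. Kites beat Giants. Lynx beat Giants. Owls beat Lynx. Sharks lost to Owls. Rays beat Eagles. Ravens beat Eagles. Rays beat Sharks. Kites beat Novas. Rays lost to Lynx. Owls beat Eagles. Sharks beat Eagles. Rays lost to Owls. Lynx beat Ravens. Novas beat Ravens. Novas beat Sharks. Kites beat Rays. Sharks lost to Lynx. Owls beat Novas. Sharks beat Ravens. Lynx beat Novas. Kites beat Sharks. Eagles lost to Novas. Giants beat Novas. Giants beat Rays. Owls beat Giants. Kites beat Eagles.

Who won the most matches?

Win totals: Eagles 0, Novas 4, Sharks 2, Lynx 6, Rays 3, Kites 7, Owls 8, Ravens 1, Giants 5.
Owls leads with 8 wins (next highest: 7).

Owls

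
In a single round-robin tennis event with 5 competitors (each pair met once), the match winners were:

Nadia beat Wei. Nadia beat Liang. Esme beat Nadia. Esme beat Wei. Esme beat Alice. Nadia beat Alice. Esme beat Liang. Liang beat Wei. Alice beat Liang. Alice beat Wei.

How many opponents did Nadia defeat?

3

Nadia's results: beat Wei, Liang, Alice; lost to Esme.
That is 3 wins.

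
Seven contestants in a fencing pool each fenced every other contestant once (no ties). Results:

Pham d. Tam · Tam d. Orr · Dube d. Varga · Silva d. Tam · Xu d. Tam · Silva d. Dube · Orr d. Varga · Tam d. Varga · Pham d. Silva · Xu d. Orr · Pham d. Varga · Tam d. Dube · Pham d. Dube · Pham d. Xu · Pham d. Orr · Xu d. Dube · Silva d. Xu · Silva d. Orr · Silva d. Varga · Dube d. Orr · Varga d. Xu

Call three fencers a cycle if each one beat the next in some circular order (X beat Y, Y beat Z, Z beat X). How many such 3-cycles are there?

3

Win totals: Dube 2, Xu 3, Tam 3, Varga 1, Pham 6, Silva 5, Orr 1.
A fencer with w wins dominates both others in C(w,2) triples; summing gives 1 + 3 + 3 + 0 + 15 + 10 + 0 = 32 transitive triples.
Total triples C(7,3) = 35, so cyclic triples = 35 − 32 = 3.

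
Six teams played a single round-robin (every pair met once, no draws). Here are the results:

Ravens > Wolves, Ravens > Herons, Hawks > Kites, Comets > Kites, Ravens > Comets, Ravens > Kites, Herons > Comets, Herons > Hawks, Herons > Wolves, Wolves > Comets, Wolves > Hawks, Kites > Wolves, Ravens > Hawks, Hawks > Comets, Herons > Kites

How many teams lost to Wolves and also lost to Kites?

Wolves beat: Hawks, Comets.
Kites beat: Wolves.
No one was beaten by both.

0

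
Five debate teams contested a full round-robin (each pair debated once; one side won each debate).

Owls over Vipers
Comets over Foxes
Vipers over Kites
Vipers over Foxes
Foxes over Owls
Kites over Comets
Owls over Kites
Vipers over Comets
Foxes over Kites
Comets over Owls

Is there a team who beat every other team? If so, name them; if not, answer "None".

Highest win total is Vipers with 3 (out of 4 possible).
Vipers lost to Owls, so no team went undefeated.

None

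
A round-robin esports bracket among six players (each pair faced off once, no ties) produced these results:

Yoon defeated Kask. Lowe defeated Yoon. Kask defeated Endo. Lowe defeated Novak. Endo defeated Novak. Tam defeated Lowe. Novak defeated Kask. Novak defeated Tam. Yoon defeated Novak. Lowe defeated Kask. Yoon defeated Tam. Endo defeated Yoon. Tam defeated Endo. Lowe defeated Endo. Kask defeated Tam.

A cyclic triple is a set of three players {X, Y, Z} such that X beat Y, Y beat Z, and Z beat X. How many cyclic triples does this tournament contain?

Win totals: Lowe 4, Tam 2, Yoon 3, Novak 2, Endo 2, Kask 2.
A player with w wins dominates both others in C(w,2) triples; summing gives 6 + 1 + 3 + 1 + 1 + 1 = 13 transitive triples.
Total triples C(6,3) = 20, so cyclic triples = 20 − 13 = 7.

7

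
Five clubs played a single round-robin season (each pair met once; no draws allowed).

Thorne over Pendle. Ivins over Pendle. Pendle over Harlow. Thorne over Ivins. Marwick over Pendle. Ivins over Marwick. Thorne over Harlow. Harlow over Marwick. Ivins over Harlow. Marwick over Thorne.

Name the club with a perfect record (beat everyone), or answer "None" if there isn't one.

None

Highest win total is Thorne with 3 (out of 4 possible).
Thorne lost to Marwick, so no club went undefeated.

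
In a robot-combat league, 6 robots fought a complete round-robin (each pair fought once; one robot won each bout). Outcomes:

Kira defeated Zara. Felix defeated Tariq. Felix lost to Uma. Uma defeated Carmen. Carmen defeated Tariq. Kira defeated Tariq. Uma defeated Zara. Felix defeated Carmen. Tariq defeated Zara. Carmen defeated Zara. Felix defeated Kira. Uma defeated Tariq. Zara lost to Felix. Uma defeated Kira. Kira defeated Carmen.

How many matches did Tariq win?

1

Tariq's results: beat Zara; lost to Kira, Uma, Felix, Carmen.
That is 1 win.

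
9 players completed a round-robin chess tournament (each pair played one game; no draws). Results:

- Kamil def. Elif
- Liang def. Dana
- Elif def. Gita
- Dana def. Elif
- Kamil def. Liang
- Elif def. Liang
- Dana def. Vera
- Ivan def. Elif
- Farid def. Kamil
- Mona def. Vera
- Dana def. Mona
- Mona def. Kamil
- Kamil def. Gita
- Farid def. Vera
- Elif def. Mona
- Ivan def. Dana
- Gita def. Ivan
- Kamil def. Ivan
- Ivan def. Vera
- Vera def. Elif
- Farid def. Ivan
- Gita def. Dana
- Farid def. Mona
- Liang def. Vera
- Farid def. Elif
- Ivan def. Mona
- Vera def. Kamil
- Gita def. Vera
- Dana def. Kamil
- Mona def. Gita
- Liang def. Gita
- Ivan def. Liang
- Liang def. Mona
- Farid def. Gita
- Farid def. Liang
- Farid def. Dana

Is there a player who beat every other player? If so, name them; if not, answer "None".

Farid has 8 wins out of 8 opponents — a perfect record.

Farid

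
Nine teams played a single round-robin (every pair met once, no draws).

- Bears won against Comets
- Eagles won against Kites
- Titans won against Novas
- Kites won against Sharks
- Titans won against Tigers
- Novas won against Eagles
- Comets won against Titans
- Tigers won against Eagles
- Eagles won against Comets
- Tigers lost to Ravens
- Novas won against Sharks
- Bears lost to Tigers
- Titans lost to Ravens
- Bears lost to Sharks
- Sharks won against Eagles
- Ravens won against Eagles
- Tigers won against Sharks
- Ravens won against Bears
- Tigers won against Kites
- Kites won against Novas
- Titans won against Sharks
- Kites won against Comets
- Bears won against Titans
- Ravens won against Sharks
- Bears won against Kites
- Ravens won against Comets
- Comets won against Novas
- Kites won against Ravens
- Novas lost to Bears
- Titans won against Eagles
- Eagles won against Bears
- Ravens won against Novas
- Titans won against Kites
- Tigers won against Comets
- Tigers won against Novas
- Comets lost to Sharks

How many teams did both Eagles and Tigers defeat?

3

Eagles beat: Comets, Bears, Kites.
Tigers beat: Novas, Comets, Bears, Kites, Sharks, Eagles.
Both beat: Comets, Bears, Kites — 3.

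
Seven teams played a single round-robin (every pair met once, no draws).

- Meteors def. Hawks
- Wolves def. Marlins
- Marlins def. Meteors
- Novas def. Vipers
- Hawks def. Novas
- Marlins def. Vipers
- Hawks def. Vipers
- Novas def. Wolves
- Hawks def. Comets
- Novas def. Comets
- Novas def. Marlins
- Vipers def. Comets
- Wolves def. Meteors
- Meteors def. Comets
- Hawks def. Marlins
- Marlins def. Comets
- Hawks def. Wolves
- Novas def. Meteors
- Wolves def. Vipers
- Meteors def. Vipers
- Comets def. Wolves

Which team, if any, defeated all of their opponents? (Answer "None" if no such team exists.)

Highest win total is Novas with 5 (out of 6 possible).
Novas lost to Hawks, so no team went undefeated.

None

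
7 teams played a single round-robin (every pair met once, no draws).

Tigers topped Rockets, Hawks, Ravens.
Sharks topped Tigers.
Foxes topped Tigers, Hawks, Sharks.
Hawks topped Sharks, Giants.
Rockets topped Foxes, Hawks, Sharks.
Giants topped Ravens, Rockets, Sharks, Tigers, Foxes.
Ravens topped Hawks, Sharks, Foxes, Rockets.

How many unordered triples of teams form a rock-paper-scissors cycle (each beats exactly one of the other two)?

Win totals: Giants 5, Hawks 2, Ravens 4, Foxes 3, Rockets 3, Sharks 1, Tigers 3.
A team with w wins dominates both others in C(w,2) triples; summing gives 10 + 1 + 6 + 3 + 3 + 0 + 3 = 26 transitive triples.
Total triples C(7,3) = 35, so cyclic triples = 35 − 26 = 9.

9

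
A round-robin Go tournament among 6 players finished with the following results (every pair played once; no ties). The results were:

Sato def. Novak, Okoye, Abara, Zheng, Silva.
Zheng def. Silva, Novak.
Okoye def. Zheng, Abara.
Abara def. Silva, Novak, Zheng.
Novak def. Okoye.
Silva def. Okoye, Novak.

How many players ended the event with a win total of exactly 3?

Win totals: Silva 2, Okoye 2, Sato 5, Zheng 2, Abara 3, Novak 1.
Exactly 3: Abara — 1 player.

1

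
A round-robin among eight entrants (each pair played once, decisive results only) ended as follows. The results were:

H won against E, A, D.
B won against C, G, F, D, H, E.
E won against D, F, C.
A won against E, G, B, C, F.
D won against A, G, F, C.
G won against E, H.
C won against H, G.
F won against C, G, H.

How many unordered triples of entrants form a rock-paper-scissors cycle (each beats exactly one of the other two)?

14

Win totals: A 5, B 6, C 2, D 4, E 3, F 3, G 2, H 3.
An entrant with w wins dominates both others in C(w,2) triples; summing gives 10 + 15 + 1 + 6 + 3 + 3 + 1 + 3 = 42 transitive triples.
Total triples C(8,3) = 56, so cyclic triples = 56 − 42 = 14.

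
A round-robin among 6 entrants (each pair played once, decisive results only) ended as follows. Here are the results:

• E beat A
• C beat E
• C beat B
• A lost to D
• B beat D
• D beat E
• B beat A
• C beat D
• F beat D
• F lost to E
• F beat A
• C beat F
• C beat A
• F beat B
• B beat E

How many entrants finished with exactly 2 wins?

Win totals: A 0, B 3, C 5, D 2, E 2, F 3.
Exactly 2: D, E — 2 entrants.

2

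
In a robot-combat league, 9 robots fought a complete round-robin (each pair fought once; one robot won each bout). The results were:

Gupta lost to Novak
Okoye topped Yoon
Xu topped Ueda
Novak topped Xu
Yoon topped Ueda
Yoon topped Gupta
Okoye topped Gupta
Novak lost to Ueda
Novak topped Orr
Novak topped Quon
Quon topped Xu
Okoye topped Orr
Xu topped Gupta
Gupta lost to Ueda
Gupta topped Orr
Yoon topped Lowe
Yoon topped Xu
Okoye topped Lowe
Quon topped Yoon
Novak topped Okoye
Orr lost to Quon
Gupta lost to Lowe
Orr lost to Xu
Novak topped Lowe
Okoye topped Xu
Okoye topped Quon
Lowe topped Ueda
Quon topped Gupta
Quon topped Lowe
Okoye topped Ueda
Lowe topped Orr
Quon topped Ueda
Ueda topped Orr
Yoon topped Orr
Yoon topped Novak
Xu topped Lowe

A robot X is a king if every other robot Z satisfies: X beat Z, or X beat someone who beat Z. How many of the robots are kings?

3

Gupta cannot reach Novak, Xu, Okoye, Yoon, Quon, Lowe, Ueda in two steps.
Novak reaches everyone (king).
Xu cannot reach Okoye, Yoon, Quon in two steps.
Okoye reaches everyone (king).
Yoon reaches everyone (king).
Orr cannot reach Gupta, Novak, Xu, Okoye, Yoon, Quon, Lowe, Ueda in two steps.
Quon cannot reach Okoye in two steps.
Lowe cannot reach Xu, Okoye, Yoon, Quon in two steps.
Ueda cannot reach Yoon in two steps.
Kings: Novak, Okoye, Yoon — 3.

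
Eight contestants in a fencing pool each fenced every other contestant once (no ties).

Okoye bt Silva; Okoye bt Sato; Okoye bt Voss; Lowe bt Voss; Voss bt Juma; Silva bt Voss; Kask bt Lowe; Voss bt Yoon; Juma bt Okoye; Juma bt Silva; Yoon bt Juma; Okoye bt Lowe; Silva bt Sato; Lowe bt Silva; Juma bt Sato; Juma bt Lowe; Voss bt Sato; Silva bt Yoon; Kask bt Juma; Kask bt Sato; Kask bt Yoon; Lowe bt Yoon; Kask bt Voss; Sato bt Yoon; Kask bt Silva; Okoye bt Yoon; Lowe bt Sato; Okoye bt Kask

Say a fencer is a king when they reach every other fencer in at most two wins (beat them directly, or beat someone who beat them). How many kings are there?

3

Silva cannot reach Lowe, Kask, Okoye in two steps.
Lowe cannot reach Kask, Okoye in two steps.
Sato cannot reach Silva, Lowe, Kask, Okoye, Voss in two steps.
Kask reaches everyone (king).
Okoye reaches everyone (king).
Yoon cannot reach Kask, Voss in two steps.
Juma reaches everyone (king).
Voss cannot reach Kask in two steps.
Kings: Kask, Okoye, Juma — 3.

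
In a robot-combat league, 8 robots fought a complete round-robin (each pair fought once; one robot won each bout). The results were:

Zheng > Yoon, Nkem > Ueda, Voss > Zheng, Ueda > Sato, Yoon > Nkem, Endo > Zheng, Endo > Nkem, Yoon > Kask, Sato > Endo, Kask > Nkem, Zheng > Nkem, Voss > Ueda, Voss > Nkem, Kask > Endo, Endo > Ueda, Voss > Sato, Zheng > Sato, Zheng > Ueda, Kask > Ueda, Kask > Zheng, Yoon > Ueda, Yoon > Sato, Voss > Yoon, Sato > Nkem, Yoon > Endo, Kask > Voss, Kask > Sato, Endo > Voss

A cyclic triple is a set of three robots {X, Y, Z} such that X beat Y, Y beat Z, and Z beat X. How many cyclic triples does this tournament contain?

8

Win totals: Kask 6, Nkem 1, Yoon 5, Voss 5, Endo 4, Ueda 1, Sato 2, Zheng 4.
A robot with w wins dominates both others in C(w,2) triples; summing gives 15 + 0 + 10 + 10 + 6 + 0 + 1 + 6 = 48 transitive triples.
Total triples C(8,3) = 56, so cyclic triples = 56 − 48 = 8.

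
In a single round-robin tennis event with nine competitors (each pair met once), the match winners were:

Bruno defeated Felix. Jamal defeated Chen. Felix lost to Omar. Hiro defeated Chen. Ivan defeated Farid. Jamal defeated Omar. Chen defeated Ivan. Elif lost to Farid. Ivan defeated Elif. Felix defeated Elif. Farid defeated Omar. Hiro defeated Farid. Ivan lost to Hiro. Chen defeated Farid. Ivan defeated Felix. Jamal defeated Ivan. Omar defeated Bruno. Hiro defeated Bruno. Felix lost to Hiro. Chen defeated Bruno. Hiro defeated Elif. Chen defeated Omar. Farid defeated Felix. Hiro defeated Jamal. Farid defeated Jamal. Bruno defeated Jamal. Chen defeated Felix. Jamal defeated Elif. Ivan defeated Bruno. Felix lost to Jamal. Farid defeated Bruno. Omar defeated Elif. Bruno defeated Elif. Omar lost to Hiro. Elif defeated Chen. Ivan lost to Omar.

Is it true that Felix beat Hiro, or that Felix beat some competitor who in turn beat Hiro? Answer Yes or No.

Felix did not beat Hiro directly.
Felix beat Elif, but each of them lost to Hiro. No two-step path.

No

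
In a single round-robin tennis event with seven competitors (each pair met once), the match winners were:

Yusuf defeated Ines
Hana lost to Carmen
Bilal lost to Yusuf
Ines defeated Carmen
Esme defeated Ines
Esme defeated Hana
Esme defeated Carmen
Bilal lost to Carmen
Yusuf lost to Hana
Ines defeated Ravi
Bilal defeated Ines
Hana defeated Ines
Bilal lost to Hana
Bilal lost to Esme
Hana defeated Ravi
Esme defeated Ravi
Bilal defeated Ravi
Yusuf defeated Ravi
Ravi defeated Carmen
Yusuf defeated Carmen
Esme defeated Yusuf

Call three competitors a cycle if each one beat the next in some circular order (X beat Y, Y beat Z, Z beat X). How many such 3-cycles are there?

Win totals: Esme 6, Ines 2, Bilal 2, Carmen 2, Yusuf 4, Hana 4, Ravi 1.
A competitor with w wins dominates both others in C(w,2) triples; summing gives 15 + 1 + 1 + 1 + 6 + 6 + 0 = 30 transitive triples.
Total triples C(7,3) = 35, so cyclic triples = 35 − 30 = 5.

5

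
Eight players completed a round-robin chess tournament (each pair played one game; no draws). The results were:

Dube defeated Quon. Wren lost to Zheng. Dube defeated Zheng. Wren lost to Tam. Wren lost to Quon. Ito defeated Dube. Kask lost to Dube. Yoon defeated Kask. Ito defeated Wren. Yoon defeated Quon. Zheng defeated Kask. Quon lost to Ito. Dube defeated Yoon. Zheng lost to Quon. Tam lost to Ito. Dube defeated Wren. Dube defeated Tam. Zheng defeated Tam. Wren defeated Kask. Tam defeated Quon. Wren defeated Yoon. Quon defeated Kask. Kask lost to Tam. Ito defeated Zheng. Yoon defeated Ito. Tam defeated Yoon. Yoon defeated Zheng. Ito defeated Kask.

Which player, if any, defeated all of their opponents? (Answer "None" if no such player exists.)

None

Highest win total is Ito with 6 (out of 7 possible).
Ito lost to Yoon, so no player went undefeated.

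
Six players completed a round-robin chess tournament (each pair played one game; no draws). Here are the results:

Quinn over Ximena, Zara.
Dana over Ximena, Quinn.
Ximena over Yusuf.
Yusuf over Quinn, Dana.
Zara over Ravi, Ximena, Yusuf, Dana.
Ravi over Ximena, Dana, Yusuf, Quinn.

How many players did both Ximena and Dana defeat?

0

Ximena beat: Yusuf.
Dana beat: Quinn, Ximena.
No one was beaten by both.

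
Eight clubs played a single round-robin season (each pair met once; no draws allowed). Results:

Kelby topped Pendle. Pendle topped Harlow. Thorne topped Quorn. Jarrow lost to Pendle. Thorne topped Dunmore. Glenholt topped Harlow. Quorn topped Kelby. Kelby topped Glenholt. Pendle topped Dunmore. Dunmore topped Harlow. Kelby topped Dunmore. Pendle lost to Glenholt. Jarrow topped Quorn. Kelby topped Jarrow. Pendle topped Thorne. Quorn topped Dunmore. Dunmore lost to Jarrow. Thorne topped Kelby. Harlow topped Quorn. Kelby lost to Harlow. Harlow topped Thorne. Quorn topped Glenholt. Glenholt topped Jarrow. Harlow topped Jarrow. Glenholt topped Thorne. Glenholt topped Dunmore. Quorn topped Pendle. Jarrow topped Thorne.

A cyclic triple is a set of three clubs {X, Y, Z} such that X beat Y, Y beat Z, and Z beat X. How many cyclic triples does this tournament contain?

16

Win totals: Dunmore 1, Quorn 4, Kelby 4, Pendle 4, Jarrow 3, Harlow 4, Thorne 3, Glenholt 5.
A club with w wins dominates both others in C(w,2) triples; summing gives 0 + 6 + 6 + 6 + 3 + 6 + 3 + 10 = 40 transitive triples.
Total triples C(8,3) = 56, so cyclic triples = 56 − 40 = 16.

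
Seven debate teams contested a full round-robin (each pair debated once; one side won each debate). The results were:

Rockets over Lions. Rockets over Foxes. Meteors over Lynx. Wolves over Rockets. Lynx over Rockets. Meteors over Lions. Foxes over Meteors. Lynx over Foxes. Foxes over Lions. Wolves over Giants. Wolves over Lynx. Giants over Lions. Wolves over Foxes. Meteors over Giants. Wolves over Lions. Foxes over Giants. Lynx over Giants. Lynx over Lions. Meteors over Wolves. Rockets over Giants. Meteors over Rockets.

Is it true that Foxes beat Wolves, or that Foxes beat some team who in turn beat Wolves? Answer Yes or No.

Yes

Foxes did not beat Wolves directly.
Foxes beat Meteors, Lions, Giants. Of those, Meteors beat Wolves.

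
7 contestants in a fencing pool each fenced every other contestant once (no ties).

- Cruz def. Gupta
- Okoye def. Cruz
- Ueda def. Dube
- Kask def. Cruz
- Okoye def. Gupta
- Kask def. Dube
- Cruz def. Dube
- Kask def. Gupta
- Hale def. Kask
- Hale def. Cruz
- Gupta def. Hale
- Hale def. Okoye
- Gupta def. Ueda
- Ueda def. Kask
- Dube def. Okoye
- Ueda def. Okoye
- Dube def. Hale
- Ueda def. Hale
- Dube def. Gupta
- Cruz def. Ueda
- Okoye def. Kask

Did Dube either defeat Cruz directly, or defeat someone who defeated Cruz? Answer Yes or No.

Dube did not beat Cruz directly.
Dube beat Okoye, Hale, Gupta. Of those, Okoye beat Cruz.

Yes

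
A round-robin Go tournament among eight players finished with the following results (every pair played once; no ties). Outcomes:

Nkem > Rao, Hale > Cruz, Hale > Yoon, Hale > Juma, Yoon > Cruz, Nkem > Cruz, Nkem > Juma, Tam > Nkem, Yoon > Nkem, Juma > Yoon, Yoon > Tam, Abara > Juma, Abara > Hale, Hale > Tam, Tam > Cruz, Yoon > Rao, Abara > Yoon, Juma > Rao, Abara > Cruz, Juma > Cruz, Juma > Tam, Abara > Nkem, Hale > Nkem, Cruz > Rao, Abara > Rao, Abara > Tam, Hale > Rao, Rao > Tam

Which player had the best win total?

Abara

Win totals: Tam 2, Rao 1, Cruz 1, Abara 7, Yoon 4, Juma 4, Nkem 3, Hale 6.
Abara leads with 7 wins (next highest: 6).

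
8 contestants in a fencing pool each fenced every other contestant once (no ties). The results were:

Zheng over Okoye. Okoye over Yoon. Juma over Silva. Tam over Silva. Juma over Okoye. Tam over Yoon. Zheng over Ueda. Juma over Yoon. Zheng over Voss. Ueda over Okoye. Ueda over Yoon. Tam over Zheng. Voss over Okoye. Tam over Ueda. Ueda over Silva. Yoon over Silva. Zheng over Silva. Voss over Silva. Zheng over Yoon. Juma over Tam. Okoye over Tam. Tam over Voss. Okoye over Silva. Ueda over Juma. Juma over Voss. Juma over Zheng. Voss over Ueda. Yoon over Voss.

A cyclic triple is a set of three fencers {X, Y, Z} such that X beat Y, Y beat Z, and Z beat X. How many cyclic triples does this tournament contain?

8

Win totals: Silva 0, Yoon 2, Zheng 5, Juma 6, Tam 5, Ueda 4, Okoye 3, Voss 3.
A fencer with w wins dominates both others in C(w,2) triples; summing gives 0 + 1 + 10 + 15 + 10 + 6 + 3 + 3 = 48 transitive triples.
Total triples C(8,3) = 56, so cyclic triples = 56 − 48 = 8.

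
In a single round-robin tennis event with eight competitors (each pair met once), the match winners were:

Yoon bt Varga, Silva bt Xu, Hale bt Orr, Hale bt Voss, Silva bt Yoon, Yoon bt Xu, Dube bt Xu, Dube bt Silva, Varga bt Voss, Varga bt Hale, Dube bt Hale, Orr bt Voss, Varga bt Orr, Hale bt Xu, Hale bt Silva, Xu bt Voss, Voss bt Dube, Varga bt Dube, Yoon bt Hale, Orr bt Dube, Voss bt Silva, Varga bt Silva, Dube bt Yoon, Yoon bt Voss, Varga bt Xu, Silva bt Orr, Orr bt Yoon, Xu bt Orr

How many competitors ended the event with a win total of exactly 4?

Win totals: Orr 3, Silva 3, Hale 4, Voss 2, Yoon 4, Xu 2, Varga 6, Dube 4.
Exactly 4: Hale, Yoon, Dube — 3 competitors.

3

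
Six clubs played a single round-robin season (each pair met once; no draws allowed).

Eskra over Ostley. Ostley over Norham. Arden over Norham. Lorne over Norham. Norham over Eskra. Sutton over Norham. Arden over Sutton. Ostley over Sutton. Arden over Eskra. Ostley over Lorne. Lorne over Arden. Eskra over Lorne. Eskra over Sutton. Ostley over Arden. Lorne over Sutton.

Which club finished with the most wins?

Ostley

Win totals: Ostley 4, Lorne 3, Sutton 1, Arden 3, Eskra 3, Norham 1.
Ostley leads with 4 wins (next highest: 3).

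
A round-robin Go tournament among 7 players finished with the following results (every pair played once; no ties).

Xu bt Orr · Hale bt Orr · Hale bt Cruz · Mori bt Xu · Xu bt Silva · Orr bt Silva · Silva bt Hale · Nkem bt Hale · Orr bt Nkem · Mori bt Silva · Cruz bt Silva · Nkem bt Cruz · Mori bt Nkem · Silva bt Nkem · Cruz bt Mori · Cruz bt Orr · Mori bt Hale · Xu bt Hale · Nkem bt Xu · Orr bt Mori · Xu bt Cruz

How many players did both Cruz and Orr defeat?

Cruz beat: Orr, Silva, Mori.
Orr beat: Nkem, Silva, Mori.
Both beat: Silva, Mori — 2.

2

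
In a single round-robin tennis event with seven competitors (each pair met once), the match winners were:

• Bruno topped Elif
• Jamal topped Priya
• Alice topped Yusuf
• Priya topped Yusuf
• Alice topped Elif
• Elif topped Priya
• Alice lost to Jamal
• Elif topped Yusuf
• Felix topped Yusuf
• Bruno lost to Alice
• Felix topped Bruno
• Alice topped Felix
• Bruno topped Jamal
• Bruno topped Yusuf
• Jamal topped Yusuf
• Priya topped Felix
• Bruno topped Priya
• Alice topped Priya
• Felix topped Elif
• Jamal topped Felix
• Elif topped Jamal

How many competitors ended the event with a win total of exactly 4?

Win totals: Jamal 4, Felix 3, Bruno 4, Elif 3, Yusuf 0, Priya 2, Alice 5.
Exactly 4: Jamal, Bruno — 2 competitors.

2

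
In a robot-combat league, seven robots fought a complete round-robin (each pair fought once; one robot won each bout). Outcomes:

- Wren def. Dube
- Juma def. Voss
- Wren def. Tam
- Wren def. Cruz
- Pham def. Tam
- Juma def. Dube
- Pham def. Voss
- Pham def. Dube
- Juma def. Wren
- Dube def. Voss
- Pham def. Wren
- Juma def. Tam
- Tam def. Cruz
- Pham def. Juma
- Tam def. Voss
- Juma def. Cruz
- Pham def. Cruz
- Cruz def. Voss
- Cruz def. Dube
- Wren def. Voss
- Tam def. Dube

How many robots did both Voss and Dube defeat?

0

Voss beat: no one.
Dube beat: Voss.
No one was beaten by both.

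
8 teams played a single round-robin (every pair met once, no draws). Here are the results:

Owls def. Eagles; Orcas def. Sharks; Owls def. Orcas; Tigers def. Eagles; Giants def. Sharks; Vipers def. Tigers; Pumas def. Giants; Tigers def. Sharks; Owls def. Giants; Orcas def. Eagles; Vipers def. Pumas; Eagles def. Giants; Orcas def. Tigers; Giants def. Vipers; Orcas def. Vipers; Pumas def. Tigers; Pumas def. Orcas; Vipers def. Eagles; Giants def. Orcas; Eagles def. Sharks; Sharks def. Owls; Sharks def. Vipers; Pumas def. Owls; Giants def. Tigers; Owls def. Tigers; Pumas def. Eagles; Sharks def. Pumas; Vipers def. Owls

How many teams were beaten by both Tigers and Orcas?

2

Tigers beat: Eagles, Sharks.
Orcas beat: Vipers, Tigers, Eagles, Sharks.
Both beat: Eagles, Sharks — 2.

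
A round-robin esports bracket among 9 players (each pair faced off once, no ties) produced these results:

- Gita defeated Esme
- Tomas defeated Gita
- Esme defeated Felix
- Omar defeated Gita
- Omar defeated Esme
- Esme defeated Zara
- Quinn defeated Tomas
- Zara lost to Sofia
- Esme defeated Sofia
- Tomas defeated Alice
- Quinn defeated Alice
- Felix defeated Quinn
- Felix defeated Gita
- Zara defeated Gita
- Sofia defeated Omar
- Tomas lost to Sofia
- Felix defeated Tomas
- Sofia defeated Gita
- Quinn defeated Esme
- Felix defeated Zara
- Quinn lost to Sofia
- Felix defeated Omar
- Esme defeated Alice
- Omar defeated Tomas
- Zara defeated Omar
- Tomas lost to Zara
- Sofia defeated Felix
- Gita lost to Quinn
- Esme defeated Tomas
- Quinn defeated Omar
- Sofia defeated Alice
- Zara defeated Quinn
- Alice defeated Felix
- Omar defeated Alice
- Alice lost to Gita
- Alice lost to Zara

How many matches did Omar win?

4

Omar's results: beat Esme, Tomas, Gita, Alice; lost to Felix, Sofia, Zara, Quinn.
That is 4 wins.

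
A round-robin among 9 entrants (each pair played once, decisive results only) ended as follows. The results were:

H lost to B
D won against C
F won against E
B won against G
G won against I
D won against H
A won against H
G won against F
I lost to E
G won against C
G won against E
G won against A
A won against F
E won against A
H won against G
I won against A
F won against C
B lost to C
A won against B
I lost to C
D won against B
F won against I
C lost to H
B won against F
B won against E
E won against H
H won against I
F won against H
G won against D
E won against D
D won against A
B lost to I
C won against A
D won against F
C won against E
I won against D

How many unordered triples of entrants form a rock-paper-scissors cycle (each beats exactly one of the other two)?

26

Win totals: A 3, B 4, C 4, D 5, E 4, F 4, G 6, H 3, I 3.
An entrant with w wins dominates both others in C(w,2) triples; summing gives 3 + 6 + 6 + 10 + 6 + 6 + 15 + 3 + 3 = 58 transitive triples.
Total triples C(9,3) = 84, so cyclic triples = 84 − 58 = 26.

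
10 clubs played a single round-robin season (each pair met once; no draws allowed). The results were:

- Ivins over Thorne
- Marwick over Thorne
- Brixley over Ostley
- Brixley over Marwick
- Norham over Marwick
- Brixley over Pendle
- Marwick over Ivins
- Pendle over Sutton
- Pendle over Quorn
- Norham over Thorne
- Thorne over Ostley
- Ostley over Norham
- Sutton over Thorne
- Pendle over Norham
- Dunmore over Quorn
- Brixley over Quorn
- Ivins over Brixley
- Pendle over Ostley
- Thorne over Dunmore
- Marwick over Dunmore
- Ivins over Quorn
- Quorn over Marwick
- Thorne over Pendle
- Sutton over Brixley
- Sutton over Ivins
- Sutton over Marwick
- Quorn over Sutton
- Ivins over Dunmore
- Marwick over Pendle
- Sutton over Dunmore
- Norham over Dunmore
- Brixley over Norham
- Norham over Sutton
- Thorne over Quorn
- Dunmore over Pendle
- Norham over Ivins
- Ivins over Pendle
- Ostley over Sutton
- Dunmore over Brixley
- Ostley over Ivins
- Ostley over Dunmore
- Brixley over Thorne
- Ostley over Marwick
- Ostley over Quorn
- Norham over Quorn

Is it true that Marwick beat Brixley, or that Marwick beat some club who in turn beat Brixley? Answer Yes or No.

Marwick did not beat Brixley directly.
Marwick beat Ivins, Pendle, Thorne, Dunmore. Of those, Ivins beat Brixley.

Yes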